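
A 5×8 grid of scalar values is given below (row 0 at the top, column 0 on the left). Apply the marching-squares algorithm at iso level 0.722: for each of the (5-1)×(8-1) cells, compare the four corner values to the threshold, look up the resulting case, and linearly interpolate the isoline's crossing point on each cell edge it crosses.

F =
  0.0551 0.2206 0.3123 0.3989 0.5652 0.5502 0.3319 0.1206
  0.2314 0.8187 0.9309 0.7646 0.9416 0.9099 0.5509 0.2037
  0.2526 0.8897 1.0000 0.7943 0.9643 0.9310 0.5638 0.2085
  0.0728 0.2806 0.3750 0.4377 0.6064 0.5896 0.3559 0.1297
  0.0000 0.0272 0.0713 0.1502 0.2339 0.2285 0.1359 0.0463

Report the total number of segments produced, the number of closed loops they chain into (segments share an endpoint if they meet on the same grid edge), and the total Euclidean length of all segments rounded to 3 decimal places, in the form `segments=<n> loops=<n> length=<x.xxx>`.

cell (0,0): code 0100 → (0.838,1.000)–(1.000,0.835)
cell (0,1): code 1100 → (0.662,2.000)–(0.838,1.000)
cell (0,2): code 1100 → (0.884,3.000)–(0.662,2.000)
cell (0,3): code 1100 → (0.417,4.000)–(0.884,3.000)
cell (0,4): code 1100 → (0.478,5.000)–(0.417,4.000)
cell (0,5): code 1000 → (1.000,5.523)–(0.478,5.000)
cell (1,0): code 0110 → (1.000,0.835)–(2.000,0.737)
cell (1,5): code 1001 → (2.000,5.569)–(1.000,5.523)
cell (2,0): code 0010 → (2.000,0.737)–(2.275,1.000)
cell (2,1): code 0011 → (2.275,1.000)–(2.445,2.000)
cell (2,2): code 0011 → (2.445,2.000)–(2.203,3.000)
cell (2,3): code 0011 → (2.203,3.000)–(2.677,4.000)
cell (2,4): code 0011 → (2.677,4.000)–(2.612,5.000)
cell (2,5): code 0001 → (2.612,5.000)–(2.000,5.569)
total: 14 segments, chained into 1 closed loop(s), length Σ = 12.489985

segments=14 loops=1 length=12.490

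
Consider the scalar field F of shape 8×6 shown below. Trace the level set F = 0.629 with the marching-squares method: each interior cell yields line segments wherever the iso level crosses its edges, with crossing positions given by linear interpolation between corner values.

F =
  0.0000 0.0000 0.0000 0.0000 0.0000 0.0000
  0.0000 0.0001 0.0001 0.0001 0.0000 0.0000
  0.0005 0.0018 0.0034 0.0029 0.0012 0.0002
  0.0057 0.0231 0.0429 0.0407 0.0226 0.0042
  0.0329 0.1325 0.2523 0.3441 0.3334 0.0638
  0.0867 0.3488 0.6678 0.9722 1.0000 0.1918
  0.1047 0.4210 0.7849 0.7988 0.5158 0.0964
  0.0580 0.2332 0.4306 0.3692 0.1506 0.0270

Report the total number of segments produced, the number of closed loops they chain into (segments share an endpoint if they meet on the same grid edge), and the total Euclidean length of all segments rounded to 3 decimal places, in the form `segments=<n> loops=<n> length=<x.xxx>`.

cell (4,1): code 0100 → (4.907,2.000)–(5.000,1.878)
cell (4,2): code 1100 → (4.454,3.000)–(4.907,2.000)
cell (4,3): code 1100 → (4.443,4.000)–(4.454,3.000)
cell (4,4): code 1000 → (5.000,4.459)–(4.443,4.000)
cell (5,1): code 0110 → (5.000,1.878)–(6.000,1.572)
cell (5,3): code 1011 → (6.000,3.600)–(5.766,4.000)
cell (5,4): code 0001 → (5.766,4.000)–(5.000,4.459)
cell (6,1): code 0010 → (6.000,1.572)–(6.440,2.000)
cell (6,2): code 0011 → (6.440,2.000)–(6.395,3.000)
cell (6,3): code 0001 → (6.395,3.000)–(6.000,3.600)
total: 10 segments, chained into 1 closed loop(s), length Σ = 7.708797

segments=10 loops=1 length=7.709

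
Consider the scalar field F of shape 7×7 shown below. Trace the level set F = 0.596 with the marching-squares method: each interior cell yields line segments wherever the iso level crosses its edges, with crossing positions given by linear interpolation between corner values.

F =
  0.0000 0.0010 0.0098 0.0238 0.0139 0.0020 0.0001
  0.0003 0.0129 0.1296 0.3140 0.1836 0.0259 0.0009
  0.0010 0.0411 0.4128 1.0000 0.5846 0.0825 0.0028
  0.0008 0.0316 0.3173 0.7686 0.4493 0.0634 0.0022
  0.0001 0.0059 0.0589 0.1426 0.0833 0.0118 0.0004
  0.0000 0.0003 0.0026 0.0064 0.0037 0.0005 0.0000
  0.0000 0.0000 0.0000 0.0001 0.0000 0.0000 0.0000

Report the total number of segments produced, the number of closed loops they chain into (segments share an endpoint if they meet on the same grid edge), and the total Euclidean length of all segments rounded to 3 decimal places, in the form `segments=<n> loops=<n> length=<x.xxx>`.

cell (1,2): code 0100 → (1.411,3.000)–(2.000,2.312)
cell (1,3): code 1000 → (2.000,3.973)–(1.411,3.000)
cell (2,2): code 0110 → (2.000,2.312)–(3.000,2.618)
cell (2,3): code 1001 → (3.000,3.541)–(2.000,3.973)
cell (3,2): code 0010 → (3.000,2.618)–(3.276,3.000)
cell (3,3): code 0001 → (3.276,3.000)–(3.000,3.541)
total: 6 segments, chained into 1 closed loop(s), length Σ = 5.255863

segments=6 loops=1 length=5.256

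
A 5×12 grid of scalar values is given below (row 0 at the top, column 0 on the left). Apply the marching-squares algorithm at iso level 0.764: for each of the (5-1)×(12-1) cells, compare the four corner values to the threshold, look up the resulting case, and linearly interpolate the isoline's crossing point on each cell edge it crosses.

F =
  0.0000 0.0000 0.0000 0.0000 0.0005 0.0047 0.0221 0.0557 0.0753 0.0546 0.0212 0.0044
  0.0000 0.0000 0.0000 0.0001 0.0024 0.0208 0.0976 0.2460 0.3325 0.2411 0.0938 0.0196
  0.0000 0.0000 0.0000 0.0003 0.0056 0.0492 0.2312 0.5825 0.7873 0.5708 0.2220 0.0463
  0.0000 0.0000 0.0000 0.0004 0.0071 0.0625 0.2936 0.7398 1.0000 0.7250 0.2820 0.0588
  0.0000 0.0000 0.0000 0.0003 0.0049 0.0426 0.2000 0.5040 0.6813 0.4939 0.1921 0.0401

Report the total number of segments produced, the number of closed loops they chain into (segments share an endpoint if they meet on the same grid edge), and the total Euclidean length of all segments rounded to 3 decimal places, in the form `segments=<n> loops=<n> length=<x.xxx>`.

cell (1,7): code 0100 → (1.949,8.000)–(2.000,7.886)
cell (1,8): code 1000 → (2.000,8.108)–(1.949,8.000)
cell (2,7): code 0110 → (2.000,7.886)–(3.000,7.093)
cell (2,8): code 1001 → (3.000,8.858)–(2.000,8.108)
cell (3,7): code 0010 → (3.000,7.093)–(3.741,8.000)
cell (3,8): code 0001 → (3.741,8.000)–(3.000,8.858)
total: 6 segments, chained into 1 closed loop(s), length Σ = 5.075102

segments=6 loops=1 length=5.075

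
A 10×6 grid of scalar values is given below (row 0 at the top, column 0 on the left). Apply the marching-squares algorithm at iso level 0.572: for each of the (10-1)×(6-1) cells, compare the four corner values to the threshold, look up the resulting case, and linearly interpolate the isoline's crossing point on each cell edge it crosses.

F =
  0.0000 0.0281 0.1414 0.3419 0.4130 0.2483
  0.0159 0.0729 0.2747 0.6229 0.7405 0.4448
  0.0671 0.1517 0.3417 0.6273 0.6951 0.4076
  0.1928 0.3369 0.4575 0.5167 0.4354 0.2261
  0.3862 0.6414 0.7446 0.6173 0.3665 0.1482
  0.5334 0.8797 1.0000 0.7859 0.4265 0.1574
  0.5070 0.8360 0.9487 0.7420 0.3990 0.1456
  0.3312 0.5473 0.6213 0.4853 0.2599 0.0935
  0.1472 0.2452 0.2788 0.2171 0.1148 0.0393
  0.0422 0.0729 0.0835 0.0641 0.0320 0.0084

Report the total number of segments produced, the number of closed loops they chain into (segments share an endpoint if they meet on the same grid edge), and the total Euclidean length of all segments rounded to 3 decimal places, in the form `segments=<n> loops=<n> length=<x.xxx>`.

segments=22 loops=2 length=17.607

cell (0,2): code 0100 → (0.819,3.000)–(1.000,2.854)
cell (0,3): code 1100 → (0.485,4.000)–(0.819,3.000)
cell (0,4): code 1000 → (1.000,4.570)–(0.485,4.000)
cell (1,2): code 0110 → (1.000,2.854)–(2.000,2.806)
cell (1,4): code 1001 → (2.000,4.428)–(1.000,4.570)
cell (2,2): code 0010 → (2.000,2.806)–(2.500,3.000)
cell (2,3): code 0011 → (2.500,3.000)–(2.474,4.000)
cell (2,4): code 0001 → (2.474,4.000)–(2.000,4.428)
cell (3,0): code 0100 → (3.772,1.000)–(4.000,0.728)
cell (3,1): code 1100 → (3.399,2.000)–(3.772,1.000)
cell (3,2): code 1100 → (3.550,3.000)–(3.399,2.000)
cell (3,3): code 1000 → (4.000,3.181)–(3.550,3.000)
cell (4,0): code 0110 → (4.000,0.728)–(5.000,0.111)
cell (4,3): code 1001 → (5.000,3.595)–(4.000,3.181)
cell (5,0): code 0110 → (5.000,0.111)–(6.000,0.198)
cell (5,3): code 1001 → (6.000,3.496)–(5.000,3.595)
cell (6,0): code 0010 → (6.000,0.198)–(6.914,1.000)
cell (6,1): code 0111 → (6.914,1.000)–(7.000,1.334)
cell (6,2): code 1011 → (7.000,2.363)–(6.662,3.000)
cell (6,3): code 0001 → (6.662,3.000)–(6.000,3.496)
cell (7,1): code 0010 → (7.000,1.334)–(7.144,2.000)
cell (7,2): code 0001 → (7.144,2.000)–(7.000,2.363)
total: 22 segments, chained into 2 closed loop(s), length Σ = 17.607090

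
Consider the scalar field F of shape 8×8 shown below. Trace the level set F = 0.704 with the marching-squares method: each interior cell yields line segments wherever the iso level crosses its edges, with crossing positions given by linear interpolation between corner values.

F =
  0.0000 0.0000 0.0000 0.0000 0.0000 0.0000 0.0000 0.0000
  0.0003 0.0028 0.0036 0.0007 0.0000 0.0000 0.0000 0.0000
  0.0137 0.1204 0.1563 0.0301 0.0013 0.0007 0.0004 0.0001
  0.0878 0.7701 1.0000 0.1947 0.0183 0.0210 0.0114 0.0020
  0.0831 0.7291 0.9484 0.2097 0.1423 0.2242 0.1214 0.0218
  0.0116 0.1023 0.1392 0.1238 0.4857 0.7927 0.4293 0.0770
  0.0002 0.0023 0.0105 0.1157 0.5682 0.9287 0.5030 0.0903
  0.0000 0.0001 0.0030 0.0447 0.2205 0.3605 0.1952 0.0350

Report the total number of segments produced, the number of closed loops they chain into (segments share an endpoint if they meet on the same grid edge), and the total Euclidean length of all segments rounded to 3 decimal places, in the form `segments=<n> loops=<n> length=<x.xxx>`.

segments=14 loops=2 length=9.329

cell (2,0): code 0100 → (2.898,1.000)–(3.000,0.903)
cell (2,1): code 1100 → (2.649,2.000)–(2.898,1.000)
cell (2,2): code 1000 → (3.000,2.368)–(2.649,2.000)
cell (3,0): code 0110 → (3.000,0.903)–(4.000,0.961)
cell (3,2): code 1001 → (4.000,2.331)–(3.000,2.368)
cell (4,0): code 0010 → (4.000,0.961)–(4.040,1.000)
cell (4,1): code 0011 → (4.040,1.000)–(4.302,2.000)
cell (4,2): code 0001 → (4.302,2.000)–(4.000,2.331)
cell (4,4): code 0100 → (4.844,5.000)–(5.000,4.711)
cell (4,5): code 1000 → (5.000,5.244)–(4.844,5.000)
cell (5,4): code 0110 → (5.000,4.711)–(6.000,4.377)
cell (5,5): code 1001 → (6.000,5.528)–(5.000,5.244)
cell (6,4): code 0010 → (6.000,4.377)–(6.395,5.000)
cell (6,5): code 0001 → (6.395,5.000)–(6.000,5.528)
total: 14 segments, chained into 2 closed loop(s), length Σ = 9.328710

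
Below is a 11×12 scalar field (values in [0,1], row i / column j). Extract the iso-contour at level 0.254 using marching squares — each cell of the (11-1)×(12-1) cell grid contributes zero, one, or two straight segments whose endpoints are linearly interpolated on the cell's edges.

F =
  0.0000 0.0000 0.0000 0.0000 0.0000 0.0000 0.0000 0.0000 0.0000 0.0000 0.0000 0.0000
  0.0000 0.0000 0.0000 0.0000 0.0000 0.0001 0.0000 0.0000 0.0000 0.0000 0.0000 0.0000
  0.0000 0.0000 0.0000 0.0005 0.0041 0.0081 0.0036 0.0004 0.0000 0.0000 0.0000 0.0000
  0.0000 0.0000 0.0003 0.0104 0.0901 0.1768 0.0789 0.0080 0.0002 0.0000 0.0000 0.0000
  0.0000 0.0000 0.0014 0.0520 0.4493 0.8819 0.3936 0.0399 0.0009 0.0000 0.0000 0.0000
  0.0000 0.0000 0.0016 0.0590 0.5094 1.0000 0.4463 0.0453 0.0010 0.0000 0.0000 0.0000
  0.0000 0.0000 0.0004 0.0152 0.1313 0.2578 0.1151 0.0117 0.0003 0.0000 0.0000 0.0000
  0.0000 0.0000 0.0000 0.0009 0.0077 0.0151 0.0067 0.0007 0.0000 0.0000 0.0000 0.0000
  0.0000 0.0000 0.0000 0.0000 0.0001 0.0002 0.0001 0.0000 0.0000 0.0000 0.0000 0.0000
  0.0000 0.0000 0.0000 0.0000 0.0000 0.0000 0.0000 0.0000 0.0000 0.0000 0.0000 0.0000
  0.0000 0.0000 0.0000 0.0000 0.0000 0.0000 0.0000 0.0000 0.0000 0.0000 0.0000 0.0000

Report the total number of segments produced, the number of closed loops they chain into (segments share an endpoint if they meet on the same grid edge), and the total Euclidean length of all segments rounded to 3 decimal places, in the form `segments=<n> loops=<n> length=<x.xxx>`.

segments=12 loops=1 length=9.269

cell (3,3): code 0100 → (3.456,4.000)–(4.000,3.508)
cell (3,4): code 1100 → (3.109,5.000)–(3.456,4.000)
cell (3,5): code 1100 → (3.556,6.000)–(3.109,5.000)
cell (3,6): code 1000 → (4.000,6.395)–(3.556,6.000)
cell (4,3): code 0110 → (4.000,3.508)–(5.000,3.433)
cell (4,6): code 1001 → (5.000,6.480)–(4.000,6.395)
cell (5,3): code 0010 → (5.000,3.433)–(5.675,4.000)
cell (5,4): code 0111 → (5.675,4.000)–(6.000,4.970)
cell (5,5): code 1011 → (6.000,5.027)–(5.581,6.000)
cell (5,6): code 0001 → (5.581,6.000)–(5.000,6.480)
cell (6,4): code 0010 → (6.000,4.970)–(6.016,5.000)
cell (6,5): code 0001 → (6.016,5.000)–(6.000,5.027)
total: 12 segments, chained into 1 closed loop(s), length Σ = 9.269375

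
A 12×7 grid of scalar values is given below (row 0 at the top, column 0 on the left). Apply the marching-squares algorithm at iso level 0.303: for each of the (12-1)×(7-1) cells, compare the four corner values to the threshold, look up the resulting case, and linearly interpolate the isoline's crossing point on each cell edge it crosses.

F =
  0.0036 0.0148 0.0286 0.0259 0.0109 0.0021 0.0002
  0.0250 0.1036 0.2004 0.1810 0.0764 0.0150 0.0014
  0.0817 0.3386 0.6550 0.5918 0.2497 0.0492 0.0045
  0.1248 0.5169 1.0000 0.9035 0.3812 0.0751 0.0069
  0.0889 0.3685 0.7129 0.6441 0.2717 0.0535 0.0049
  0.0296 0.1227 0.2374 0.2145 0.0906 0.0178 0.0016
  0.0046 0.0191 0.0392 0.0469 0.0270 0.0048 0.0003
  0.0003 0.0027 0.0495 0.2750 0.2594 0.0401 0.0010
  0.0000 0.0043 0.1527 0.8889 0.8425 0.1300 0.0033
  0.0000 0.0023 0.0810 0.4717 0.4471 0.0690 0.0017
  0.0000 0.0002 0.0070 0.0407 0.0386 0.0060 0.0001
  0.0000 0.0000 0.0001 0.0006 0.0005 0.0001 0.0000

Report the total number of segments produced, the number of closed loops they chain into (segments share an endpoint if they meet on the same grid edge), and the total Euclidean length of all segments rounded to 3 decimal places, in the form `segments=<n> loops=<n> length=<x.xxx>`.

segments=22 loops=2 length=19.157

cell (1,0): code 0100 → (1.849,1.000)–(2.000,0.861)
cell (1,1): code 1100 → (1.226,2.000)–(1.849,1.000)
cell (1,2): code 1100 → (1.297,3.000)–(1.226,2.000)
cell (1,3): code 1000 → (2.000,3.844)–(1.297,3.000)
cell (2,0): code 0110 → (2.000,0.861)–(3.000,0.454)
cell (2,3): code 1101 → (2.405,4.000)–(2.000,3.844)
cell (2,4): code 1000 → (3.000,4.255)–(2.405,4.000)
cell (3,0): code 0110 → (3.000,0.454)–(4.000,0.766)
cell (3,3): code 1011 → (4.000,3.916)–(3.714,4.000)
cell (3,4): code 0001 → (3.714,4.000)–(3.000,4.255)
cell (4,0): code 0010 → (4.000,0.766)–(4.266,1.000)
cell (4,1): code 0011 → (4.266,1.000)–(4.862,2.000)
cell (4,2): code 0011 → (4.862,2.000)–(4.794,3.000)
cell (4,3): code 0001 → (4.794,3.000)–(4.000,3.916)
cell (7,2): code 0100 → (7.046,3.000)–(8.000,2.204)
cell (7,3): code 1100 → (7.075,4.000)–(7.046,3.000)
cell (7,4): code 1000 → (8.000,4.757)–(7.075,4.000)
cell (8,2): code 0110 → (8.000,2.204)–(9.000,2.568)
cell (8,4): code 1001 → (9.000,4.381)–(8.000,4.757)
cell (9,2): code 0010 → (9.000,2.568)–(9.391,3.000)
cell (9,3): code 0011 → (9.391,3.000)–(9.353,4.000)
cell (9,4): code 0001 → (9.353,4.000)–(9.000,4.381)
total: 22 segments, chained into 2 closed loop(s), length Σ = 19.156695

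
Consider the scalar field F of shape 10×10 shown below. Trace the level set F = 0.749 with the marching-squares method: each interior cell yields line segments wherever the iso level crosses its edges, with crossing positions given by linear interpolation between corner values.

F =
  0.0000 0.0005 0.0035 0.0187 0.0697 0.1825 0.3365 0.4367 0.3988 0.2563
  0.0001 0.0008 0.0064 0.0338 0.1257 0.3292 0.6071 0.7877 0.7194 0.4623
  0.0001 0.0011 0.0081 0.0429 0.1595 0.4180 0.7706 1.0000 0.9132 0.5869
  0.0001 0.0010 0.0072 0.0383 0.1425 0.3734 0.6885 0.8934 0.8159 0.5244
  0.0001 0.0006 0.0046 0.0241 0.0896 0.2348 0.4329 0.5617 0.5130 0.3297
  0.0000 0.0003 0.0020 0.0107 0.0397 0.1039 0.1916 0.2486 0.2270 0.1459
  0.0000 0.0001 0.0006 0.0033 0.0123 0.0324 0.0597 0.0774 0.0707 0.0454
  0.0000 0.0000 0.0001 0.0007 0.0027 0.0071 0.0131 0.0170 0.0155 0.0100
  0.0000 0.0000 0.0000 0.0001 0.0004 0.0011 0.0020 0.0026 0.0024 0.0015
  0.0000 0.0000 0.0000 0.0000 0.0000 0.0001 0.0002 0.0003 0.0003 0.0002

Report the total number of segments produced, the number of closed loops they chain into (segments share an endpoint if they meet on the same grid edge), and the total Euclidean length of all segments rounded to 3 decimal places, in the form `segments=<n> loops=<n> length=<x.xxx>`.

segments=12 loops=1 length=7.850

cell (0,6): code 0100 → (0.890,7.000)–(1.000,6.786)
cell (0,7): code 1000 → (1.000,7.567)–(0.890,7.000)
cell (1,5): code 0100 → (1.868,6.000)–(2.000,5.939)
cell (1,6): code 1110 → (1.000,6.786)–(1.868,6.000)
cell (1,7): code 1101 → (1.153,8.000)–(1.000,7.567)
cell (1,8): code 1000 → (2.000,8.503)–(1.153,8.000)
cell (2,5): code 0010 → (2.000,5.939)–(2.263,6.000)
cell (2,6): code 0111 → (2.263,6.000)–(3.000,6.295)
cell (2,8): code 1001 → (3.000,8.230)–(2.000,8.503)
cell (3,6): code 0010 → (3.000,6.295)–(3.435,7.000)
cell (3,7): code 0011 → (3.435,7.000)–(3.221,8.000)
cell (3,8): code 0001 → (3.221,8.000)–(3.000,8.230)
total: 12 segments, chained into 1 closed loop(s), length Σ = 7.849899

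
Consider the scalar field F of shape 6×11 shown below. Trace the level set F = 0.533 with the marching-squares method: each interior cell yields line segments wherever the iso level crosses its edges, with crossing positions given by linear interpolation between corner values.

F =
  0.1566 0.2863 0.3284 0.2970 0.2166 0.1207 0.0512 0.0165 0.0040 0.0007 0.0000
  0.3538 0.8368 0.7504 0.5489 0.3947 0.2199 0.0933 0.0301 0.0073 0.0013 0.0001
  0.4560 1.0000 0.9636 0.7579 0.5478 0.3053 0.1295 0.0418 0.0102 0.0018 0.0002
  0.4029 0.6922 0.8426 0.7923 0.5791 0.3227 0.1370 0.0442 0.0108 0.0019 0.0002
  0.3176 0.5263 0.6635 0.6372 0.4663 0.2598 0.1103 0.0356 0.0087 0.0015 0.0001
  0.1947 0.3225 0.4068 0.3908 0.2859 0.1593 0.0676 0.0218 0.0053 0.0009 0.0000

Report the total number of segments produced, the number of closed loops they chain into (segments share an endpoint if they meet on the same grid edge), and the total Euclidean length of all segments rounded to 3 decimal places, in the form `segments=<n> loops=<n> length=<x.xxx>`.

segments=16 loops=1 length=12.671

cell (0,0): code 0100 → (0.448,1.000)–(1.000,0.371)
cell (0,1): code 1100 → (0.485,2.000)–(0.448,1.000)
cell (0,2): code 1100 → (0.937,3.000)–(0.485,2.000)
cell (0,3): code 1000 → (1.000,3.103)–(0.937,3.000)
cell (1,0): code 0110 → (1.000,0.371)–(2.000,0.142)
cell (1,3): code 1101 → (1.903,4.000)–(1.000,3.103)
cell (1,4): code 1000 → (2.000,4.061)–(1.903,4.000)
cell (2,0): code 0110 → (2.000,0.142)–(3.000,0.450)
cell (2,4): code 1001 → (3.000,4.180)–(2.000,4.061)
cell (3,0): code 0010 → (3.000,0.450)–(3.960,1.000)
cell (3,1): code 0111 → (3.960,1.000)–(4.000,1.049)
cell (3,3): code 1011 → (4.000,3.610)–(3.409,4.000)
cell (3,4): code 0001 → (3.409,4.000)–(3.000,4.180)
cell (4,1): code 0010 → (4.000,1.049)–(4.508,2.000)
cell (4,2): code 0011 → (4.508,2.000)–(4.423,3.000)
cell (4,3): code 0001 → (4.423,3.000)–(4.000,3.610)
total: 16 segments, chained into 1 closed loop(s), length Σ = 12.671188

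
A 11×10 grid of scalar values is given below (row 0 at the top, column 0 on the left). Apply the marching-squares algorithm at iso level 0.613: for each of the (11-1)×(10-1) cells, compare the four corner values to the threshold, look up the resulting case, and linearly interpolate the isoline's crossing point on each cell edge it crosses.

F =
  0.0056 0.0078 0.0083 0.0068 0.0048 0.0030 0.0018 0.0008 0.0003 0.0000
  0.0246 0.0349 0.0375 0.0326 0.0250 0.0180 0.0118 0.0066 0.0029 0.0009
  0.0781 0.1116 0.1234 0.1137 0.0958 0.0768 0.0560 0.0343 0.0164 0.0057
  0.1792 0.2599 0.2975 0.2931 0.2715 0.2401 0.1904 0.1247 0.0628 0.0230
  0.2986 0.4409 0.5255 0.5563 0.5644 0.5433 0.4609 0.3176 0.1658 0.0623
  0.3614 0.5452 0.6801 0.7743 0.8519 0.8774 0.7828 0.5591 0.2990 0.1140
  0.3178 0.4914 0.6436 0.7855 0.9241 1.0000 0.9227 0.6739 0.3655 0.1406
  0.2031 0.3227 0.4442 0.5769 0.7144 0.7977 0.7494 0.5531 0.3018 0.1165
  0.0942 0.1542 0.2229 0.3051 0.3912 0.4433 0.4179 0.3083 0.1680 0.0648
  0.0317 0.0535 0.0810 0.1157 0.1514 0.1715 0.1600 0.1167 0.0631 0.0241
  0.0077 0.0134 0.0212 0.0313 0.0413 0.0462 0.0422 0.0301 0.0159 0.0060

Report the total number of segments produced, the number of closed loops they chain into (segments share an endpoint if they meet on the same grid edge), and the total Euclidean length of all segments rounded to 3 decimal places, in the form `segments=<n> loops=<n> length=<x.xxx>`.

cell (4,1): code 0100 → (4.566,2.000)–(5.000,1.503)
cell (4,2): code 1100 → (4.260,3.000)–(4.566,2.000)
cell (4,3): code 1100 → (4.169,4.000)–(4.260,3.000)
cell (4,4): code 1100 → (4.209,5.000)–(4.169,4.000)
cell (4,5): code 1100 → (4.473,6.000)–(4.209,5.000)
cell (4,6): code 1000 → (5.000,6.759)–(4.473,6.000)
cell (5,1): code 0110 → (5.000,1.503)–(6.000,1.799)
cell (5,6): code 1101 → (5.470,7.000)–(5.000,6.759)
cell (5,7): code 1000 → (6.000,7.197)–(5.470,7.000)
cell (6,1): code 0010 → (6.000,1.799)–(6.153,2.000)
cell (6,2): code 0011 → (6.153,2.000)–(6.827,3.000)
cell (6,3): code 0111 → (6.827,3.000)–(7.000,3.263)
cell (6,6): code 1011 → (7.000,6.695)–(6.504,7.000)
cell (6,7): code 0001 → (6.504,7.000)–(6.000,7.197)
cell (7,3): code 0010 → (7.000,3.263)–(7.314,4.000)
cell (7,4): code 0011 → (7.314,4.000)–(7.521,5.000)
cell (7,5): code 0011 → (7.521,5.000)–(7.411,6.000)
cell (7,6): code 0001 → (7.411,6.000)–(7.000,6.695)
total: 18 segments, chained into 1 closed loop(s), length Σ = 14.339071

segments=18 loops=1 length=14.339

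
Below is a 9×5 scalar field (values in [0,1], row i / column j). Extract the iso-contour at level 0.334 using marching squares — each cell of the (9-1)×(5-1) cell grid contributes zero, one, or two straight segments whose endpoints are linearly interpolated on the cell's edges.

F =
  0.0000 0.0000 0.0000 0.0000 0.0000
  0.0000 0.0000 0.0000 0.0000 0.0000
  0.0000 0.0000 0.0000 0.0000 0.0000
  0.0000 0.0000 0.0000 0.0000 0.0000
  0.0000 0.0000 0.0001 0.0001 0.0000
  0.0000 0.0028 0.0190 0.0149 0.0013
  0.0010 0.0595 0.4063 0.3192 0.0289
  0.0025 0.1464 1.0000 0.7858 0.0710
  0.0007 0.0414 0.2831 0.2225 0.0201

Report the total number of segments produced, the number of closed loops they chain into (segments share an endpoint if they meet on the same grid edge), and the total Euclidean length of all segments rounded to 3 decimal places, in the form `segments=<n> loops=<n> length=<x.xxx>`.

segments=8 loops=1 length=6.854

cell (5,1): code 0100 → (5.813,2.000)–(6.000,1.792)
cell (5,2): code 1000 → (6.000,2.830)–(5.813,2.000)
cell (6,1): code 0110 → (6.000,1.792)–(7.000,1.220)
cell (6,2): code 1101 → (6.032,3.000)–(6.000,2.830)
cell (6,3): code 1000 → (7.000,3.632)–(6.032,3.000)
cell (7,1): code 0010 → (7.000,1.220)–(7.929,2.000)
cell (7,2): code 0011 → (7.929,2.000)–(7.802,3.000)
cell (7,3): code 0001 → (7.802,3.000)–(7.000,3.632)
total: 8 segments, chained into 1 closed loop(s), length Σ = 6.854114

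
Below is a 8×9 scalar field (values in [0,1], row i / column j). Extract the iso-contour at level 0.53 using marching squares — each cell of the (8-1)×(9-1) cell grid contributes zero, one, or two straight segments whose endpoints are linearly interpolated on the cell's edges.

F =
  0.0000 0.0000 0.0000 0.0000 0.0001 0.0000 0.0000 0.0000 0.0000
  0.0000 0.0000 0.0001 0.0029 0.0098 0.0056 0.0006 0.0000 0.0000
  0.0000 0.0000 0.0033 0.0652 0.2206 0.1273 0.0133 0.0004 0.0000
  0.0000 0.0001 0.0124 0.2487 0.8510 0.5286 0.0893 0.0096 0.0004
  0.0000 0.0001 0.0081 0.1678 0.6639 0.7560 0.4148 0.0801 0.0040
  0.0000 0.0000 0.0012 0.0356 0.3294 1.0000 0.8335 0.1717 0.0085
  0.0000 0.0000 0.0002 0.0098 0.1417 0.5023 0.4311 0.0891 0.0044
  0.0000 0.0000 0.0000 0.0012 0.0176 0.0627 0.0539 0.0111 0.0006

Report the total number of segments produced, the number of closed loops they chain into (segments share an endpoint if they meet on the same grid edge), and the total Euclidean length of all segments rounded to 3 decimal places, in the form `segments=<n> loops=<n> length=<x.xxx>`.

segments=12 loops=1 length=9.614

cell (2,3): code 0100 → (2.491,4.000)–(3.000,3.467)
cell (2,4): code 1000 → (3.000,4.996)–(2.491,4.000)
cell (3,3): code 0110 → (3.000,3.467)–(4.000,3.730)
cell (3,4): code 1101 → (3.006,5.000)–(3.000,4.996)
cell (3,5): code 1000 → (4.000,5.662)–(3.006,5.000)
cell (4,3): code 0010 → (4.000,3.730)–(4.400,4.000)
cell (4,4): code 0111 → (4.400,4.000)–(5.000,4.299)
cell (4,5): code 1101 → (4.275,6.000)–(4.000,5.662)
cell (4,6): code 1000 → (5.000,6.459)–(4.275,6.000)
cell (5,4): code 0010 → (5.000,4.299)–(5.944,5.000)
cell (5,5): code 0011 → (5.944,5.000)–(5.754,6.000)
cell (5,6): code 0001 → (5.754,6.000)–(5.000,6.459)
total: 12 segments, chained into 1 closed loop(s), length Σ = 9.614192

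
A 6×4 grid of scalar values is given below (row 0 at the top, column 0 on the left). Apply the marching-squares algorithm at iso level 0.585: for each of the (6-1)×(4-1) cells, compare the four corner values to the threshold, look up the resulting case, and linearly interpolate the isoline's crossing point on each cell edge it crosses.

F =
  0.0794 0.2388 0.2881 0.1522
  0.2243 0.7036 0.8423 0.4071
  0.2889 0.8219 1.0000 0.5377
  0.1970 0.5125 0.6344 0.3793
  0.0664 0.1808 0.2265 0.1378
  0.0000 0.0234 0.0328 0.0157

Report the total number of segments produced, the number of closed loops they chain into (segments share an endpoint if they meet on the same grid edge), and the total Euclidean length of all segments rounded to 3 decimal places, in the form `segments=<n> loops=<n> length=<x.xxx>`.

cell (0,0): code 0100 → (0.745,1.000)–(1.000,0.753)
cell (0,1): code 1100 → (0.536,2.000)–(0.745,1.000)
cell (0,2): code 1000 → (1.000,2.591)–(0.536,2.000)
cell (1,0): code 0110 → (1.000,0.753)–(2.000,0.556)
cell (1,2): code 1001 → (2.000,2.898)–(1.000,2.591)
cell (2,0): code 0010 → (2.000,0.556)–(2.766,1.000)
cell (2,1): code 0111 → (2.766,1.000)–(3.000,1.595)
cell (2,2): code 1001 → (3.000,2.194)–(2.000,2.898)
cell (3,1): code 0010 → (3.000,1.595)–(3.121,2.000)
cell (3,2): code 0001 → (3.121,2.000)–(3.000,2.194)
total: 10 segments, chained into 1 closed loop(s), length Σ = 7.592837

segments=10 loops=1 length=7.593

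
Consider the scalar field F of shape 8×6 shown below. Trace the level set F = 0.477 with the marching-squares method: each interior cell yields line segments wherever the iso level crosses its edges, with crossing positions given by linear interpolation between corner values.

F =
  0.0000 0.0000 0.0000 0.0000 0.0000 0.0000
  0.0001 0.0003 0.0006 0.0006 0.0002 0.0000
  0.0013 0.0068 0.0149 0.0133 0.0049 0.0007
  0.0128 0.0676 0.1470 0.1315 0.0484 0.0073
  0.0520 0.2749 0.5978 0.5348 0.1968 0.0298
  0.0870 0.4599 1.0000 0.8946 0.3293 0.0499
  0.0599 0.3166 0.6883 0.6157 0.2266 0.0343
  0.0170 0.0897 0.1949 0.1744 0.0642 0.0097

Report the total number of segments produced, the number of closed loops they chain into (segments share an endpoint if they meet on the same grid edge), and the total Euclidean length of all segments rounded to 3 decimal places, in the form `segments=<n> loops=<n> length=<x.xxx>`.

cell (3,1): code 0100 → (3.732,2.000)–(4.000,1.626)
cell (3,2): code 1100 → (3.857,3.000)–(3.732,2.000)
cell (3,3): code 1000 → (4.000,3.171)–(3.857,3.000)
cell (4,1): code 0110 → (4.000,1.626)–(5.000,1.032)
cell (4,3): code 1001 → (5.000,3.739)–(4.000,3.171)
cell (5,1): code 0110 → (5.000,1.032)–(6.000,1.432)
cell (5,3): code 1001 → (6.000,3.356)–(5.000,3.739)
cell (6,1): code 0010 → (6.000,1.432)–(6.428,2.000)
cell (6,2): code 0011 → (6.428,2.000)–(6.314,3.000)
cell (6,3): code 0001 → (6.314,3.000)–(6.000,3.356)
total: 10 segments, chained into 1 closed loop(s), length Σ = 8.345178

segments=10 loops=1 length=8.345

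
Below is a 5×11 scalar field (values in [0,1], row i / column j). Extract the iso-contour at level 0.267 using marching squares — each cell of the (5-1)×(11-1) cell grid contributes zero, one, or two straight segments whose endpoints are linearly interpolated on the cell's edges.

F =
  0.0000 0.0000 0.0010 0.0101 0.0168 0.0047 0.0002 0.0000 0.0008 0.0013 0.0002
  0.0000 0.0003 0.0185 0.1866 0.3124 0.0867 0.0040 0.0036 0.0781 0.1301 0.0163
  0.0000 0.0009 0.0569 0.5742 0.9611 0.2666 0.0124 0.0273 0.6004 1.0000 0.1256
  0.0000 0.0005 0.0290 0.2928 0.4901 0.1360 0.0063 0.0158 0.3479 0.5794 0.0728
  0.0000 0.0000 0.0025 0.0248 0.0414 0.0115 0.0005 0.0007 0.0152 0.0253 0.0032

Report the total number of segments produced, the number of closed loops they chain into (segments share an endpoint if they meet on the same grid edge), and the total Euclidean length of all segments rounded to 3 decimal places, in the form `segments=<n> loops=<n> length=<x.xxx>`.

segments=18 loops=2 length=15.169

cell (0,3): code 0100 → (0.846,4.000)–(1.000,3.639)
cell (0,4): code 1000 → (1.000,4.201)–(0.846,4.000)
cell (1,2): code 0100 → (1.207,3.000)–(2.000,2.406)
cell (1,3): code 1110 → (1.000,3.639)–(1.207,3.000)
cell (1,4): code 1001 → (2.000,4.999)–(1.000,4.201)
cell (1,7): code 0100 → (1.362,8.000)–(2.000,7.418)
cell (1,8): code 1100 → (1.157,9.000)–(1.362,8.000)
cell (1,9): code 1000 → (2.000,9.838)–(1.157,9.000)
cell (2,2): code 0110 → (2.000,2.406)–(3.000,2.902)
cell (2,4): code 1001 → (3.000,4.630)–(2.000,4.999)
cell (2,7): code 0110 → (2.000,7.418)–(3.000,7.756)
cell (2,9): code 1001 → (3.000,9.617)–(2.000,9.838)
cell (3,2): code 0010 → (3.000,2.902)–(3.096,3.000)
cell (3,3): code 0011 → (3.096,3.000)–(3.497,4.000)
cell (3,4): code 0001 → (3.497,4.000)–(3.000,4.630)
cell (3,7): code 0010 → (3.000,7.756)–(3.243,8.000)
cell (3,8): code 0011 → (3.243,8.000)–(3.564,9.000)
cell (3,9): code 0001 → (3.564,9.000)–(3.000,9.617)
total: 18 segments, chained into 2 closed loop(s), length Σ = 15.169351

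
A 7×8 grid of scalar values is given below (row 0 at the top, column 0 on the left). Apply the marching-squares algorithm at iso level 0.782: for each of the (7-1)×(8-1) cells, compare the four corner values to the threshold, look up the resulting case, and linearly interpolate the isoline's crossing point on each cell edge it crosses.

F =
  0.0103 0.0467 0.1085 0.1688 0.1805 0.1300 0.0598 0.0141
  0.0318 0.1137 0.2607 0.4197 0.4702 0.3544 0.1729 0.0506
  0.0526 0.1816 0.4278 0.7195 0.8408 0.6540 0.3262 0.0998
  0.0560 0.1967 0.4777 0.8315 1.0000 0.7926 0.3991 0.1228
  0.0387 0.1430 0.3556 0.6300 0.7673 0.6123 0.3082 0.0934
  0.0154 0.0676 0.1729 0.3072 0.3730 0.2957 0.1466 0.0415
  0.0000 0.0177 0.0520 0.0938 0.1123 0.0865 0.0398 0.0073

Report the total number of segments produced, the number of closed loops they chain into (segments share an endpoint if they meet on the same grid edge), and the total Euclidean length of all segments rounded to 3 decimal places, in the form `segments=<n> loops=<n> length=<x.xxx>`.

segments=10 loops=1 length=6.210

cell (1,3): code 0100 → (1.841,4.000)–(2.000,3.515)
cell (1,4): code 1000 → (2.000,4.315)–(1.841,4.000)
cell (2,2): code 0100 → (2.558,3.000)–(3.000,2.860)
cell (2,3): code 1110 → (2.000,3.515)–(2.558,3.000)
cell (2,4): code 1101 → (2.924,5.000)–(2.000,4.315)
cell (2,5): code 1000 → (3.000,5.027)–(2.924,5.000)
cell (3,2): code 0010 → (3.000,2.860)–(3.246,3.000)
cell (3,3): code 0011 → (3.246,3.000)–(3.937,4.000)
cell (3,4): code 0011 → (3.937,4.000)–(3.059,5.000)
cell (3,5): code 0001 → (3.059,5.000)–(3.000,5.027)
total: 10 segments, chained into 1 closed loop(s), length Σ = 6.210476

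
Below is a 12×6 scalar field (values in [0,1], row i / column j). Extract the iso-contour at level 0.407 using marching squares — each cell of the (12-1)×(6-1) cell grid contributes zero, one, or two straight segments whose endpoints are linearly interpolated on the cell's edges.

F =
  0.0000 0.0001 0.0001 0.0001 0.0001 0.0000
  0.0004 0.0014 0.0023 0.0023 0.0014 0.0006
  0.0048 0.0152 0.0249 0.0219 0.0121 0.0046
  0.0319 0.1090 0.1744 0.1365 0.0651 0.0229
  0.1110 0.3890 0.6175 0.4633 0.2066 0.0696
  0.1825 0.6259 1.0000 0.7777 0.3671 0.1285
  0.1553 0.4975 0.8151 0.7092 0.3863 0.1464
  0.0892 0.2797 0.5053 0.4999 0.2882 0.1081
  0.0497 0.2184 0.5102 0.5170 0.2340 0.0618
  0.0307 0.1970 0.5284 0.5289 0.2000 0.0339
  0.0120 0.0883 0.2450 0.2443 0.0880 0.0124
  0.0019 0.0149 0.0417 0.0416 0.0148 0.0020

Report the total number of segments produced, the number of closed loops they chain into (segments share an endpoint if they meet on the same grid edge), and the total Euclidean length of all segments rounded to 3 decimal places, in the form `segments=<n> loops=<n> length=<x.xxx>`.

segments=18 loops=1 length=15.312

cell (3,1): code 0100 → (3.525,2.000)–(4.000,1.079)
cell (3,2): code 1100 → (3.828,3.000)–(3.525,2.000)
cell (3,3): code 1000 → (4.000,3.219)–(3.828,3.000)
cell (4,0): code 0100 → (4.076,1.000)–(5.000,0.506)
cell (4,1): code 1110 → (4.000,1.079)–(4.076,1.000)
cell (4,3): code 1001 → (5.000,3.903)–(4.000,3.219)
cell (5,0): code 0110 → (5.000,0.506)–(6.000,0.736)
cell (5,3): code 1001 → (6.000,3.936)–(5.000,3.903)
cell (6,0): code 0010 → (6.000,0.736)–(6.416,1.000)
cell (6,1): code 0111 → (6.416,1.000)–(7.000,1.564)
cell (6,3): code 1001 → (7.000,3.439)–(6.000,3.936)
cell (7,1): code 0110 → (7.000,1.564)–(8.000,1.646)
cell (7,3): code 1001 → (8.000,3.389)–(7.000,3.439)
cell (8,1): code 0110 → (8.000,1.646)–(9.000,1.634)
cell (8,3): code 1001 → (9.000,3.371)–(8.000,3.389)
cell (9,1): code 0010 → (9.000,1.634)–(9.428,2.000)
cell (9,2): code 0011 → (9.428,2.000)–(9.428,3.000)
cell (9,3): code 0001 → (9.428,3.000)–(9.000,3.371)
total: 18 segments, chained into 1 closed loop(s), length Σ = 15.311666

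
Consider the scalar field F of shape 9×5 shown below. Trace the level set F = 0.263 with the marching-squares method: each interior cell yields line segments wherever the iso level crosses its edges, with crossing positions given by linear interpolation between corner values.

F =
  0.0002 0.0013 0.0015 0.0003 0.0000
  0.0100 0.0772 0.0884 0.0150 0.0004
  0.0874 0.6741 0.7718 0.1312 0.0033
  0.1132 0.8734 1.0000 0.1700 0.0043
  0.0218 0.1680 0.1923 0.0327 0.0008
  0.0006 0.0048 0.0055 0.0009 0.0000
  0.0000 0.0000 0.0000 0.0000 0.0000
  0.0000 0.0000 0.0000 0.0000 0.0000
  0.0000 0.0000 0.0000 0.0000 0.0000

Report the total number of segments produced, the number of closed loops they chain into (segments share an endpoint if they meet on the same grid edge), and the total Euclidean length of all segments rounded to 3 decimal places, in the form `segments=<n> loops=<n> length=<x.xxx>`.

segments=8 loops=1 length=8.537

cell (1,0): code 0100 → (1.311,1.000)–(2.000,0.299)
cell (1,1): code 1100 → (1.255,2.000)–(1.311,1.000)
cell (1,2): code 1000 → (2.000,2.794)–(1.255,2.000)
cell (2,0): code 0110 → (2.000,0.299)–(3.000,0.197)
cell (2,2): code 1001 → (3.000,2.888)–(2.000,2.794)
cell (3,0): code 0010 → (3.000,0.197)–(3.865,1.000)
cell (3,1): code 0011 → (3.865,1.000)–(3.912,2.000)
cell (3,2): code 0001 → (3.912,2.000)–(3.000,2.888)
total: 8 segments, chained into 1 closed loop(s), length Σ = 8.537085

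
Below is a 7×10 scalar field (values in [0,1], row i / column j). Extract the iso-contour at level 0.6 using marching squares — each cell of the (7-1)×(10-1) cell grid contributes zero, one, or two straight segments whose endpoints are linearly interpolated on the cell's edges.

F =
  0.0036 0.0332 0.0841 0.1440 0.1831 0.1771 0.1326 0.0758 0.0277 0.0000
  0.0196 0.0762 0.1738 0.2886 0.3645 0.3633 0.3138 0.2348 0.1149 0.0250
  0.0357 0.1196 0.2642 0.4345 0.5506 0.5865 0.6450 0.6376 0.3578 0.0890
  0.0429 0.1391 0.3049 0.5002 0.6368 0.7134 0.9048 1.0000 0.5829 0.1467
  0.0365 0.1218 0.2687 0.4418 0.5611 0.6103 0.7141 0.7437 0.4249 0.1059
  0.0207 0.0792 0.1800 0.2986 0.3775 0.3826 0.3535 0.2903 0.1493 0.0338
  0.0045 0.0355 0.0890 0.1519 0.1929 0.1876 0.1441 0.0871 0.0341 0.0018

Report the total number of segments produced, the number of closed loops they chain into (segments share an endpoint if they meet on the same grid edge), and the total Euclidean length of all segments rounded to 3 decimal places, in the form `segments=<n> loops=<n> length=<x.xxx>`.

cell (1,5): code 0100 → (1.864,6.000)–(2.000,5.231)
cell (1,6): code 1100 → (1.907,7.000)–(1.864,6.000)
cell (1,7): code 1000 → (2.000,7.134)–(1.907,7.000)
cell (2,3): code 0100 → (2.573,4.000)–(3.000,3.731)
cell (2,4): code 1100 → (2.106,5.000)–(2.573,4.000)
cell (2,5): code 1110 → (2.000,5.231)–(2.106,5.000)
cell (2,7): code 1001 → (3.000,7.959)–(2.000,7.134)
cell (3,3): code 0010 → (3.000,3.731)–(3.486,4.000)
cell (3,4): code 0111 → (3.486,4.000)–(4.000,4.791)
cell (3,7): code 1001 → (4.000,7.451)–(3.000,7.959)
cell (4,4): code 0010 → (4.000,4.791)–(4.045,5.000)
cell (4,5): code 0011 → (4.045,5.000)–(4.316,6.000)
cell (4,6): code 0011 → (4.316,6.000)–(4.317,7.000)
cell (4,7): code 0001 → (4.317,7.000)–(4.000,7.451)
total: 14 segments, chained into 1 closed loop(s), length Σ = 10.526101

segments=14 loops=1 length=10.526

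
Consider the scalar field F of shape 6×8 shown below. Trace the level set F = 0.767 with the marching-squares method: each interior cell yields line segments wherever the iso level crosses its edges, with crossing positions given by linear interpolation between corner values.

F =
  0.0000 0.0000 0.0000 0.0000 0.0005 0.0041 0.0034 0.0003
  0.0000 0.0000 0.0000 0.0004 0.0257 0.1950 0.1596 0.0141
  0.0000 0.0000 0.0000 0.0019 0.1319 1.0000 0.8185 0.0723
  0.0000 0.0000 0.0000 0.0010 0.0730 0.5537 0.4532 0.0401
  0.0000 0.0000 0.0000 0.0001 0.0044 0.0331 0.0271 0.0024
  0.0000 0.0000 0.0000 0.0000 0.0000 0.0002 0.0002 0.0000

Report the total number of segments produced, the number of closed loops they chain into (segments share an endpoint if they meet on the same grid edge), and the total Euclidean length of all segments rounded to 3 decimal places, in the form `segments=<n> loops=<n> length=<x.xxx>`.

cell (1,4): code 0100 → (1.711,5.000)–(2.000,4.732)
cell (1,5): code 1100 → (1.922,6.000)–(1.711,5.000)
cell (1,6): code 1000 → (2.000,6.069)–(1.922,6.000)
cell (2,4): code 0010 → (2.000,4.732)–(2.522,5.000)
cell (2,5): code 0011 → (2.522,5.000)–(2.141,6.000)
cell (2,6): code 0001 → (2.141,6.000)–(2.000,6.069)
total: 6 segments, chained into 1 closed loop(s), length Σ = 3.335227

segments=6 loops=1 length=3.335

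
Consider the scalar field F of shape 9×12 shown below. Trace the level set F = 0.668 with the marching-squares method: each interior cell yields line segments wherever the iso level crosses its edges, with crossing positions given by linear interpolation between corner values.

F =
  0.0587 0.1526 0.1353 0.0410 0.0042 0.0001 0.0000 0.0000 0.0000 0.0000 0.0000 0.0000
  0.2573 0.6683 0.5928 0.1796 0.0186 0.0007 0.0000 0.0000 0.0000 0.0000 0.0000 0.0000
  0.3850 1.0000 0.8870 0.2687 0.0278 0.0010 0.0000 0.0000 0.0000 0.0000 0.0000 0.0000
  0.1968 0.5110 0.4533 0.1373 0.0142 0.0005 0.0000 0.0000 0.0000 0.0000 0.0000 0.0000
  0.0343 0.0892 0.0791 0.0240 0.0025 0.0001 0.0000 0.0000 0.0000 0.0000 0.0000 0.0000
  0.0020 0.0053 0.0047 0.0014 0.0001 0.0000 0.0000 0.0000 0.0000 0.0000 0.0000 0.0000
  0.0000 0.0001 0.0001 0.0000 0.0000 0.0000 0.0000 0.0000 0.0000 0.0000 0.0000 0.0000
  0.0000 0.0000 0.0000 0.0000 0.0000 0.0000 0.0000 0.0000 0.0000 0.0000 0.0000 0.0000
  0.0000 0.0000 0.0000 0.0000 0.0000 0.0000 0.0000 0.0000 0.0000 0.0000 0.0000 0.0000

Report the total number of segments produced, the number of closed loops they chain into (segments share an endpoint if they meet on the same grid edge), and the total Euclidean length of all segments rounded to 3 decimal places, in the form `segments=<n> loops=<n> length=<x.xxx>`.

cell (0,0): code 0100 → (0.999,1.000)–(1.000,0.999)
cell (0,1): code 1000 → (1.000,1.004)–(0.999,1.000)
cell (1,0): code 0110 → (1.000,0.999)–(2.000,0.460)
cell (1,1): code 1101 → (1.256,2.000)–(1.000,1.004)
cell (1,2): code 1000 → (2.000,2.354)–(1.256,2.000)
cell (2,0): code 0010 → (2.000,0.460)–(2.679,1.000)
cell (2,1): code 0011 → (2.679,1.000)–(2.505,2.000)
cell (2,2): code 0001 → (2.505,2.000)–(2.000,2.354)
total: 8 segments, chained into 1 closed loop(s), length Σ = 5.492892

segments=8 loops=1 length=5.493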